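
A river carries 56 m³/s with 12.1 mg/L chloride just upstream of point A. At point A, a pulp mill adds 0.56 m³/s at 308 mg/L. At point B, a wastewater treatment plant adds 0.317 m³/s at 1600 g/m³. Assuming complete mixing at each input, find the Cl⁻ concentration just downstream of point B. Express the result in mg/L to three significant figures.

After input A: C = (56·12.1 + 0.56·308) / 56.56 = 15.03 mg/L.
After input B: C = (56.56·15.03 + 0.317·1600) / 56.88 = 23.86 mg/L.

23.9 mg/L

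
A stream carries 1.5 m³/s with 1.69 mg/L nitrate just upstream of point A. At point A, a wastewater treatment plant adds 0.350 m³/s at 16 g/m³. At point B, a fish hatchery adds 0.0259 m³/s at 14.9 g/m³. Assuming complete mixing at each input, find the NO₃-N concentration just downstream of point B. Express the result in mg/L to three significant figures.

4.54 mg/L

After input A: C = (1.5·1.69 + 0.35·16) / 1.85 = 4.397 mg/L.
After input B: C = (1.85·4.397 + 0.0259·14.9) / 1.876 = 4.542 mg/L.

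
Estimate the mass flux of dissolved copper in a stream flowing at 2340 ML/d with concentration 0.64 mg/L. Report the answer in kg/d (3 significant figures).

2340 ML/d = 27.08 m³/s.
Mass flux = Q·C = 27.08 m³/s × 0.64 g/m³ = 17.33 g/s.
= 17.33 g/s × 86.4 = 1498 kg/d.

1500 kg/d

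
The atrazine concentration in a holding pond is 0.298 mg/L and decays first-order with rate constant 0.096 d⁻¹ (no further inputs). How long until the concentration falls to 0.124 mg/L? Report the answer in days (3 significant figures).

9.13 d

t = ln(C₀/C)/k = ln(0.298/0.124)/0.096 = 0.8768/0.096 = 9.133 d.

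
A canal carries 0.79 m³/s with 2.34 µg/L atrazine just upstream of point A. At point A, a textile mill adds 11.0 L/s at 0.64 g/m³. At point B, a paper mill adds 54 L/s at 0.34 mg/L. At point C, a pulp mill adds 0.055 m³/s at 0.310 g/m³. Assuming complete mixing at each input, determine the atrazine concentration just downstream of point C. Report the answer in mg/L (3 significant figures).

2.34 µg/L = 0.00234 mg/L.
11.0 L/s = 0.011 m³/s.
After input A: C = (0.79·0.00234 + 0.011·0.64) / 0.801 = 0.0111 mg/L.
54 L/s = 0.054 m³/s.
After input B: C = (0.801·0.0111 + 0.054·0.34) / 0.855 = 0.03187 mg/L.
After input C: C = (0.855·0.03187 + 0.055·0.31) / 0.91 = 0.04868 mg/L.

0.0487 mg/L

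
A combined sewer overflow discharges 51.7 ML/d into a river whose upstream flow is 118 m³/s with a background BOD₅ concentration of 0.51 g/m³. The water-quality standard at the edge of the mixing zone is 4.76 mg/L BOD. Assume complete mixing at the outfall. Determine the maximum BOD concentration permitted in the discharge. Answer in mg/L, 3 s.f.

843 mg/L

51.7 ML/d = 0.5984 m³/s.
Mass balance: 4.76·118.6 = 0.5984·Cₑ + 118·0.51.
Cₑ = (564.5 − 60.18) / 0.5984 = 842.9 mg/L.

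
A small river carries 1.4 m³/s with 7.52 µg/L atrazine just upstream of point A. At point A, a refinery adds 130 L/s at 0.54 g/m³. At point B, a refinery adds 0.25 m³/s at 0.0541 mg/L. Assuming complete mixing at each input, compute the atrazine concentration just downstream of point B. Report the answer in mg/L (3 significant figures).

0.0530 mg/L

7.52 µg/L = 0.00752 mg/L.
130 L/s = 0.13 m³/s.
After input A: C = (1.4·0.00752 + 0.13·0.54) / 1.53 = 0.05276 mg/L.
After input B: C = (1.53·0.05276 + 0.25·0.0541) / 1.78 = 0.05295 mg/L.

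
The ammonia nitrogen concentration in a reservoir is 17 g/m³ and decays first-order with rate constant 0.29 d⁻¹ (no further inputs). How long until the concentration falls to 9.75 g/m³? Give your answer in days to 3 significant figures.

t = ln(C₀/C)/k = ln(17/9.75)/0.29 = 0.5559/0.29 = 1.917 d.

1.92 d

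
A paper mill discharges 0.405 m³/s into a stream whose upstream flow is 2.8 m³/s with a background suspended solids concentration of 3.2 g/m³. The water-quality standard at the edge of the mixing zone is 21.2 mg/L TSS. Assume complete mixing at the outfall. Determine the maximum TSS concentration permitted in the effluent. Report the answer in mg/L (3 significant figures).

Mass balance: 21.2·3.205 = 0.405·Cₑ + 2.8·3.2.
Cₑ = (67.95 − 8.96) / 0.405 = 145.6 mg/L.

146 mg/L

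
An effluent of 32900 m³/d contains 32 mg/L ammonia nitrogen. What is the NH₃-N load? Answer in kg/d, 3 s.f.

1050 kg/d

32900 m³/d = 0.3808 m³/s.
Mass flux = Q·C = 0.3808 m³/s × 32 g/m³ = 12.19 g/s.
= 12.19 g/s × 86.4 = 1053 kg/d.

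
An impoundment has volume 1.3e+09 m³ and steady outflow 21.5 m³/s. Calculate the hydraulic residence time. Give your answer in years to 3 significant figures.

Q = 21.5 m³/s × 3.156e+07 s/yr = 6.785e+08 m³/yr.
Hydraulic residence time τ = V/Q = 1.3e+09/6.785e+08 = 1.916 yr.

1.92 yr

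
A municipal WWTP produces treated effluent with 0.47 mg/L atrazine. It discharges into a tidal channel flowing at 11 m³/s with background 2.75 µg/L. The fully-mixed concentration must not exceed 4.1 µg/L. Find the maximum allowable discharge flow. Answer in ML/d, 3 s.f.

2.75 µg/L = 0.00275 mg/L.
4.1 µg/L = 0.0041 mg/L.
Mass balance at complete mixing: C_std·(Q_w + Q_r) = Q_w·C_e + Q_r·C_b.
Rearranging, Q_w = Q_r·(C_std − C_b)/(C_e − C_std) = 11·(0.0041 − 0.00275) / (0.47 − 0.0041) = 0.03187 m³/s.
= 2.754 ML/d.

2.75 ML/d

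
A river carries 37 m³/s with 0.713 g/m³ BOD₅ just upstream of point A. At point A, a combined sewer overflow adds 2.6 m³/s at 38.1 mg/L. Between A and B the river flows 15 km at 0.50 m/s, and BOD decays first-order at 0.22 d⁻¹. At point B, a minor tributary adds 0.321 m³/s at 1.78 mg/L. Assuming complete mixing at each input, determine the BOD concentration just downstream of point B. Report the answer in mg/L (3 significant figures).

After input A: C = (37·0.713 + 2.6·38.1) / 39.6 = 3.168 mg/L.
Over the 15 km reach to input B (t = 3e+04 s = 0.3472 d), decay gives C = 3.168·exp(−0.22·0.3472) = 2.935 mg/L.
After input B: C = (39.6·2.935 + 0.321·1.78) / 39.92 = 2.925 mg/L.

2.93 mg/L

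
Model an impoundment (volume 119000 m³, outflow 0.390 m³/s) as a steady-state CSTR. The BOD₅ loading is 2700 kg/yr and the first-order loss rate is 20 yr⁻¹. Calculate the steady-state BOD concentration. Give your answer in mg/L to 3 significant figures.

0.184 mg/L

Outflow Q = 0.390 m³/s × 3.156e+07 s/yr = 1.231e+07 m³/yr.
Steady-state CSTR mass balance: W = Q·C + k·V·C, so C = W/(Q + kV).
Q + kV = 1.231e+07 + 20·119000 = 1.469e+07 m³/yr.
C = 2700/1.469e+07 = 0.0001838 kg/m³ = 0.1838 mg/L.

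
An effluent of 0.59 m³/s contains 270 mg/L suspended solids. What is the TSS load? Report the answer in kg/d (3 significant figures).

Mass flux = Q·C = 0.59 m³/s × 270 g/m³ = 159.3 g/s.
= 159.3 g/s × 86.4 = 1.376e+04 kg/d.

13800 kg/d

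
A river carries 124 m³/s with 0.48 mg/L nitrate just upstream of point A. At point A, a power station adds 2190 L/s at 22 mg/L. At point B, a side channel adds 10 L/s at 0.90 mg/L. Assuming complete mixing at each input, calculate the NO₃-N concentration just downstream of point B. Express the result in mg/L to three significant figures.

0.853 mg/L

2190 L/s = 2.19 m³/s.
After input A: C = (124·0.48 + 2.19·22) / 126.2 = 0.8535 mg/L.
10 L/s = 0.01 m³/s.
After input B: C = (126.2·0.8535 + 0.01·0.9) / 126.2 = 0.8535 mg/L.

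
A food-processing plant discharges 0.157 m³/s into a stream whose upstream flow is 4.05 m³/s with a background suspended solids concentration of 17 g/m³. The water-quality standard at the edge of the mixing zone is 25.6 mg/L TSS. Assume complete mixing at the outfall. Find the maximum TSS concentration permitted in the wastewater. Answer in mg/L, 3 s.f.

247 mg/L

Mass balance: 25.6·4.207 = 0.157·Cₑ + 4.05·17.
Cₑ = (107.7 − 68.85) / 0.157 = 247.4 mg/L.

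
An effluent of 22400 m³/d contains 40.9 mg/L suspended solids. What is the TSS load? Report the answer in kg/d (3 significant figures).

22400 m³/d = 0.2593 m³/s.
Mass flux = Q·C = 0.2593 m³/s × 40.9 g/m³ = 10.6 g/s.
= 10.6 g/s × 86.4 = 916.2 kg/d.

916 kg/d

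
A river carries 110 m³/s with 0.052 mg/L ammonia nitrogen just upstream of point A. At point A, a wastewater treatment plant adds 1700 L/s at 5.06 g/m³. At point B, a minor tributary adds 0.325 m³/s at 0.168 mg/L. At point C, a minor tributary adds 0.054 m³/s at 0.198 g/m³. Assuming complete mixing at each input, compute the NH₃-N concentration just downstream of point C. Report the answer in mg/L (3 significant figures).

0.128 mg/L

1700 L/s = 1.7 m³/s.
After input A: C = (110·0.052 + 1.7·5.06) / 111.7 = 0.1282 mg/L.
After input B: C = (111.7·0.1282 + 0.325·0.168) / 112 = 0.1283 mg/L.
After input C: C = (112·0.1283 + 0.054·0.198) / 112.1 = 0.1284 mg/L.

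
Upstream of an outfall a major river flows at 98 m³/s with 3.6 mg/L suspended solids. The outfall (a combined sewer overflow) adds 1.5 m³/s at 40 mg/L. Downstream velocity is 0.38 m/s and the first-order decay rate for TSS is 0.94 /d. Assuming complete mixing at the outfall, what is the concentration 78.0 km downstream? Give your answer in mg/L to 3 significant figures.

0.445 mg/L

After complete mixing, C₀ = (1.5·40 + 98·3.6) / 99.5 = 4.149 mg/L.
Travel time t = 7.8e+04 m / 0.38 m/s = 2.053e+05 s = 2.376 d.
C = 4.149·exp(−0.94·2.376) = 4.149·0.1072 = 0.4447 mg/L.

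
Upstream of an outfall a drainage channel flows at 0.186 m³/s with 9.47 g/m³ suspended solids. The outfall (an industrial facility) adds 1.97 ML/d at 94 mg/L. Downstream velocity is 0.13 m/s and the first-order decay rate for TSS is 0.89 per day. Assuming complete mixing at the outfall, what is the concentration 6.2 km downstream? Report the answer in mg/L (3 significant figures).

11.4 mg/L

1.97 ML/d = 0.0228 m³/s.
After complete mixing, C₀ = (0.0228·94 + 0.186·9.47) / 0.2088 = 18.7 mg/L.
Travel time t = 6200 m / 0.13 m/s = 4.769e+04 s = 0.552 d.
C = 18.7·exp(−0.89·0.552) = 18.7·0.6118 = 11.44 mg/L.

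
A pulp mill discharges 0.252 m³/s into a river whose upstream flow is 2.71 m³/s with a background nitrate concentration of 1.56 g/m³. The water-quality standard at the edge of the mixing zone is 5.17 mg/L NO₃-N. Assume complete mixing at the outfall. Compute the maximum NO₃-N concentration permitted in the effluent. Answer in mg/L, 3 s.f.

Mass balance: 5.17·2.962 = 0.252·Cₑ + 2.71·1.56.
Cₑ = (15.31 − 4.228) / 0.252 = 43.99 mg/L.

44.0 mg/L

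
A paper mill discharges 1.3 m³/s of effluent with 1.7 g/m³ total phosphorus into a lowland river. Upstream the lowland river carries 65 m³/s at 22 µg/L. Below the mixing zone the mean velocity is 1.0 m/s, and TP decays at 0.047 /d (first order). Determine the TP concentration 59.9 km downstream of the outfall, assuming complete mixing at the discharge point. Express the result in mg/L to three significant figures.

22 µg/L = 0.022 mg/L.
After complete mixing, C₀ = (1.3·1.7 + 65·0.022) / 66.3 = 0.0549 mg/L.
Travel time t = 5.99e+04 m / 1.0 m/s = 5.99e+04 s = 0.6933 d.
C = 0.0549·exp(−0.047·0.6933) = 0.0549·0.9679 = 0.05314 mg/L.

0.0531 mg/L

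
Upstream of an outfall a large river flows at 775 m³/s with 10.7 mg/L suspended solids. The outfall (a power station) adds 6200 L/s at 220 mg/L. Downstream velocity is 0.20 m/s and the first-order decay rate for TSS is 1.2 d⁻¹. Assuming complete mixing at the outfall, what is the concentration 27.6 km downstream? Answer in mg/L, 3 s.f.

6200 L/s = 6.2 m³/s.
After complete mixing, C₀ = (6.2·220 + 775·10.7) / 781.2 = 12.36 mg/L.
Travel time t = 2.76e+04 m / 0.20 m/s = 1.38e+05 s = 1.597 d.
C = 12.36·exp(−1.2·1.597) = 12.36·0.1471 = 1.818 mg/L.

1.82 mg/L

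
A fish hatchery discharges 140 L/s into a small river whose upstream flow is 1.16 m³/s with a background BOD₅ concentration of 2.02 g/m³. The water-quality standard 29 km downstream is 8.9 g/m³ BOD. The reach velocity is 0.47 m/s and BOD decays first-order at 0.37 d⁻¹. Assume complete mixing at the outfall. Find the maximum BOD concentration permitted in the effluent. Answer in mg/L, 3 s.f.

90.9 mg/L

140 L/s = 0.14 m³/s.
Travel time to the compliance point: t = 2.9e+04/0.47 = 6.17e+04 s = 0.7141 d; decay factor exp(−0.37·0.7141) = 0.7678.
So the concentration just after mixing may be at most 8.9/0.7678 = 11.59 mg/L.
Mass balance: 11.59·1.3 = 0.14·Cₑ + 1.16·2.02.
Cₑ = (15.07 − 2.343) / 0.14 = 90.9 mg/L.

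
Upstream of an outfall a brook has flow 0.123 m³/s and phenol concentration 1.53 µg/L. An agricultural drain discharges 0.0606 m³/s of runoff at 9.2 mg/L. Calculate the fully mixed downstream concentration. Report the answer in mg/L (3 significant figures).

3.04 mg/L

1.53 µg/L = 0.00153 mg/L.
Conservation of mass across the mixing zone: C = (0.0606·9.2 + 0.123·0.00153) / (0.0606 + 0.123) = 0.5577/0.1836 = 3.038 mg/L.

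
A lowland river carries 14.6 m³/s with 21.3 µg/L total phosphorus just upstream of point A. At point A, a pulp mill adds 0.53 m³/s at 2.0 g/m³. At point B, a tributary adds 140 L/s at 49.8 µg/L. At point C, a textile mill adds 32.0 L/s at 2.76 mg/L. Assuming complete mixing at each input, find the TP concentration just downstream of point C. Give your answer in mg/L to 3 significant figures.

21.3 µg/L = 0.0213 mg/L.
After input A: C = (14.6·0.0213 + 0.53·2) / 15.13 = 0.09061 mg/L.
140 L/s = 0.14 m³/s.
49.8 µg/L = 0.0498 mg/L.
After input B: C = (15.13·0.09061 + 0.14·0.0498) / 15.27 = 0.09024 mg/L.
32.0 L/s = 0.032 m³/s.
After input C: C = (15.27·0.09024 + 0.032·2.76) / 15.3 = 0.09582 mg/L.

0.0958 mg/L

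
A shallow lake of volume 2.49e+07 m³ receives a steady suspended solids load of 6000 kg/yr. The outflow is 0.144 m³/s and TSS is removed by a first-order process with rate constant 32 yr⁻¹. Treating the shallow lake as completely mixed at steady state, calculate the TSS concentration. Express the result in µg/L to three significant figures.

Outflow Q = 0.144 m³/s × 3.156e+07 s/yr = 4.544e+06 m³/yr.
Steady-state CSTR mass balance: W = Q·C + k·V·C, so C = W/(Q + kV).
Q + kV = 4.544e+06 + 32·2.49e+07 = 8.013e+08 m³/yr.
C = 6000/8.013e+08 = 7.487e-06 kg/m³ = 0.007487 mg/L = 7.487 µg/L.

7.49 µg/L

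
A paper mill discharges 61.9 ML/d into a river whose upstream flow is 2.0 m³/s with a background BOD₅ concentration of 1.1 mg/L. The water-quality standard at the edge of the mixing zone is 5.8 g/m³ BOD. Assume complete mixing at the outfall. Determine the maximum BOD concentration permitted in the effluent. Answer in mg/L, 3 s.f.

18.9 mg/L

61.9 ML/d = 0.7164 m³/s.
Mass balance: 5.8·2.716 = 0.7164·Cₑ + 2·1.1.
Cₑ = (15.76 − 2.2) / 0.7164 = 18.92 mg/L.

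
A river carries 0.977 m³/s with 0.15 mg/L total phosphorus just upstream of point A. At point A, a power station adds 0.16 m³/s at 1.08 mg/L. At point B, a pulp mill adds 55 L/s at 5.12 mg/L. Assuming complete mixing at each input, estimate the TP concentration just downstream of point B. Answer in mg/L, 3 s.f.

After input A: C = (0.977·0.15 + 0.16·1.08) / 1.137 = 0.2809 mg/L.
55 L/s = 0.055 m³/s.
After input B: C = (1.137·0.2809 + 0.055·5.12) / 1.192 = 0.5042 mg/L.

0.504 mg/L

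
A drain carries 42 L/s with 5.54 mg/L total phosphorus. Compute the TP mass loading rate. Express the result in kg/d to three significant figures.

20.1 kg/d

42 L/s = 0.042 m³/s.
Mass flux = Q·C = 0.042 m³/s × 5.54 g/m³ = 0.2327 g/s.
= 0.2327 g/s × 86.4 = 20.1 kg/d.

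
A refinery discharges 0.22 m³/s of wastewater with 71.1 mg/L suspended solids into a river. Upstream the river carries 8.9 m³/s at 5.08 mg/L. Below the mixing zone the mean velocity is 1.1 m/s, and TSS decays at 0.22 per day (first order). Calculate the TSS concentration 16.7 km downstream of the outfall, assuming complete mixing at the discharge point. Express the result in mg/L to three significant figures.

6.42 mg/L

After complete mixing, C₀ = (0.22·71.1 + 8.9·5.08) / 9.12 = 6.673 mg/L.
Travel time t = 1.67e+04 m / 1.1 m/s = 1.518e+04 s = 0.1757 d.
C = 6.673·exp(−0.22·0.1757) = 6.673·0.9621 = 6.42 mg/L.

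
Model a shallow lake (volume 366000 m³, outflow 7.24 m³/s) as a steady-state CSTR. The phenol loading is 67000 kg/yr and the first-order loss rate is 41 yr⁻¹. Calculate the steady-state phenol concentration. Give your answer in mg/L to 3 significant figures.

Outflow Q = 7.24 m³/s × 3.156e+07 s/yr = 2.285e+08 m³/yr.
Steady-state CSTR mass balance: W = Q·C + k·V·C, so C = W/(Q + kV).
Q + kV = 2.285e+08 + 41·366000 = 2.435e+08 m³/yr.
C = 67000/2.435e+08 = 0.0002752 kg/m³ = 0.2752 mg/L.

0.275 mg/L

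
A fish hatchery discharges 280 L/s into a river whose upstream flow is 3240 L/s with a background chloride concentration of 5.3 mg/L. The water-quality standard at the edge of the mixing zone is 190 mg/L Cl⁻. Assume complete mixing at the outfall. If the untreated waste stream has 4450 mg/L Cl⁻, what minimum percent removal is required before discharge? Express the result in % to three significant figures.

280 L/s = 0.28 m³/s.
3240 L/s = 3.24 m³/s.
Mass balance: 190·3.52 = 0.28·Cₑ + 3.24·5.3.
Cₑ = (668.8 − 17.17) / 0.28 = 2327 mg/L.
Required removal = 1 − 2327/4450 = 47.7 %.

47.7 %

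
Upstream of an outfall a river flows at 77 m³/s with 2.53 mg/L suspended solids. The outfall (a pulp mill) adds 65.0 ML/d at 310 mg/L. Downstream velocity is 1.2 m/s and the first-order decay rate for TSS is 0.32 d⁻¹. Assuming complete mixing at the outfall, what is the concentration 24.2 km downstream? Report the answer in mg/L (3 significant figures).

5.11 mg/L

65.0 ML/d = 0.7523 m³/s.
After complete mixing, C₀ = (0.7523·310 + 77·2.53) / 77.75 = 5.505 mg/L.
Travel time t = 2.42e+04 m / 1.2 m/s = 2.017e+04 s = 0.2334 d.
C = 5.505·exp(−0.32·0.2334) = 5.505·0.928 = 5.109 mg/L.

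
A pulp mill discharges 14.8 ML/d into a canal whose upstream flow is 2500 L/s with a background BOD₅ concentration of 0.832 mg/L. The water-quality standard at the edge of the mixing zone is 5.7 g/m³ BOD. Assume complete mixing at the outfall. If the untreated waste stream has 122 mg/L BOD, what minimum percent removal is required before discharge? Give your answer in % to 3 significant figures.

14.8 ML/d = 0.1713 m³/s.
2500 L/s = 2.5 m³/s.
Mass balance: 5.7·2.671 = 0.1713·Cₑ + 2.5·0.832.
Cₑ = (15.23 − 2.08) / 0.1713 = 76.75 mg/L.
Required removal = 1 − 76.75/122 = 37.09 %.

37.1 %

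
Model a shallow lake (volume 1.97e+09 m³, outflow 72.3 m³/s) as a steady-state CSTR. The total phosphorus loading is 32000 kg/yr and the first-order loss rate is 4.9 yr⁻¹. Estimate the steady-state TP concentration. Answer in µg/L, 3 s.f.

Outflow Q = 72.3 m³/s × 3.156e+07 s/yr = 2.282e+09 m³/yr.
Steady-state CSTR mass balance: W = Q·C + k·V·C, so C = W/(Q + kV).
Q + kV = 2.282e+09 + 4.9·1.97e+09 = 1.193e+10 m³/yr.
C = 32000/1.193e+10 = 2.681e-06 kg/m³ = 0.002681 mg/L = 2.681 µg/L.

2.68 µg/L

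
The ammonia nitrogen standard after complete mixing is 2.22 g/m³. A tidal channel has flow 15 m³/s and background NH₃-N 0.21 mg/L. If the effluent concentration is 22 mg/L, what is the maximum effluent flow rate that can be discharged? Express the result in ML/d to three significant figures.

132 ML/d

Mass balance at complete mixing: C_std·(Q_w + Q_r) = Q_w·C_e + Q_r·C_b.
Rearranging, Q_w = Q_r·(C_std − C_b)/(C_e − C_std) = 15·(2.22 − 0.21) / (22 − 2.22) = 1.524 m³/s.
= 131.7 ML/d.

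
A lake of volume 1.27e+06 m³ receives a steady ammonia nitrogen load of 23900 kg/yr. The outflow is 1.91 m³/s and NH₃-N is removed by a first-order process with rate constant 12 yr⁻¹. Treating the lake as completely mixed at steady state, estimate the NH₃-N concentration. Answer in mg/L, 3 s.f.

Outflow Q = 1.91 m³/s × 3.156e+07 s/yr = 6.028e+07 m³/yr.
Steady-state CSTR mass balance: W = Q·C + k·V·C, so C = W/(Q + kV).
Q + kV = 6.028e+07 + 12·1.27e+06 = 7.552e+07 m³/yr.
C = 23900/7.552e+07 = 0.0003165 kg/m³ = 0.3165 mg/L.

0.316 mg/L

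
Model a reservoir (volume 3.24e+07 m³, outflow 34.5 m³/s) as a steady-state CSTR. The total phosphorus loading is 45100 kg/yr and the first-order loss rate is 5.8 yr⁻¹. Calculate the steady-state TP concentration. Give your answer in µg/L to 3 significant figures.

35.3 µg/L

Outflow Q = 34.5 m³/s × 3.156e+07 s/yr = 1.089e+09 m³/yr.
Steady-state CSTR mass balance: W = Q·C + k·V·C, so C = W/(Q + kV).
Q + kV = 1.089e+09 + 5.8·3.24e+07 = 1.277e+09 m³/yr.
C = 45100/1.277e+09 = 3.533e-05 kg/m³ = 0.03533 mg/L = 35.33 µg/L.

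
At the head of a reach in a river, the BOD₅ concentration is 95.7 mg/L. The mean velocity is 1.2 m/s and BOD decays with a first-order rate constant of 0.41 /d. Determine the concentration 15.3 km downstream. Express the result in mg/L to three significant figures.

Travel time t = 15.3 km / 1.2 m/s = 1.53e+04/1.2 = 1.275e+04 s = 0.1476 d.
First-order decay: C = 95.7·exp(−0.41·0.1476) = 95.7·0.9413 = 90.08 mg/L.

90.1 mg/L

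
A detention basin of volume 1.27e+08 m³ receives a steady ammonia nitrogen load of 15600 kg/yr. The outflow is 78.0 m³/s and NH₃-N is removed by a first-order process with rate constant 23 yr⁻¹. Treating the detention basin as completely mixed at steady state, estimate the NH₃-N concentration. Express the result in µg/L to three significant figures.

2.90 µg/L

Outflow Q = 78.0 m³/s × 3.156e+07 s/yr = 2.461e+09 m³/yr.
Steady-state CSTR mass balance: W = Q·C + k·V·C, so C = W/(Q + kV).
Q + kV = 2.461e+09 + 23·1.27e+08 = 5.382e+09 m³/yr.
C = 15600/5.382e+09 = 2.898e-06 kg/m³ = 0.002898 mg/L = 2.898 µg/L.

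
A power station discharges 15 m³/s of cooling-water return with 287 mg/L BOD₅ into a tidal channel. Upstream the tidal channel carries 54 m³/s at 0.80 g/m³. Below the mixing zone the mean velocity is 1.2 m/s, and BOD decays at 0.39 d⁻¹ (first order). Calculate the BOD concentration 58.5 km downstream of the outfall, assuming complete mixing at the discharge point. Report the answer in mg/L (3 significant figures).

After complete mixing, C₀ = (15·287 + 54·0.8) / 69 = 63.02 mg/L.
Travel time t = 5.85e+04 m / 1.2 m/s = 4.875e+04 s = 0.5642 d.
C = 63.02·exp(−0.39·0.5642) = 63.02·0.8025 = 50.57 mg/L.

50.6 mg/L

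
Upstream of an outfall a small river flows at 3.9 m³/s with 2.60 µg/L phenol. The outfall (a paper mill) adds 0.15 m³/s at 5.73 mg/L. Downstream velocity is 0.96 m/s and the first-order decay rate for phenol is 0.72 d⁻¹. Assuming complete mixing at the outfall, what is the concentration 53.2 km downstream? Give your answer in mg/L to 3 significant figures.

2.60 µg/L = 0.0026 mg/L.
After complete mixing, C₀ = (0.15·5.73 + 3.9·0.0026) / 4.05 = 0.2147 mg/L.
Travel time t = 5.32e+04 m / 0.96 m/s = 5.542e+04 s = 0.6414 d.
C = 0.2147·exp(−0.72·0.6414) = 0.2147·0.6301 = 0.1353 mg/L.

0.135 mg/L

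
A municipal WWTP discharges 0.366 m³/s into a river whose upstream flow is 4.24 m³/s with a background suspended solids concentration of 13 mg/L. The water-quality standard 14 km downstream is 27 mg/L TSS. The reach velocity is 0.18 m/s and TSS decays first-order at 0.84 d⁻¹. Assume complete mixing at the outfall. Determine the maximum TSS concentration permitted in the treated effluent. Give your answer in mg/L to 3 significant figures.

Travel time to the compliance point: t = 1.4e+04/0.18 = 7.778e+04 s = 0.9002 d; decay factor exp(−0.84·0.9002) = 0.4695.
So the concentration just after mixing may be at most 27/0.4695 = 57.51 mg/L.
Mass balance: 57.51·4.606 = 0.366·Cₑ + 4.24·13.
Cₑ = (264.9 − 55.12) / 0.366 = 573.2 mg/L.

573 mg/L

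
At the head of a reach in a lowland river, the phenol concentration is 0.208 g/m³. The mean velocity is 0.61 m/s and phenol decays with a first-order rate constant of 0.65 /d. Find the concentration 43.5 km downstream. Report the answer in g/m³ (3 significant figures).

Travel time t = 43.5 km / 0.61 m/s = 4.35e+04/0.61 = 7.131e+04 s = 0.8254 d.
First-order decay: C = 0.208·exp(−0.65·0.8254) = 0.208·0.5848 = 0.1216 g/m³.

0.122 g/m³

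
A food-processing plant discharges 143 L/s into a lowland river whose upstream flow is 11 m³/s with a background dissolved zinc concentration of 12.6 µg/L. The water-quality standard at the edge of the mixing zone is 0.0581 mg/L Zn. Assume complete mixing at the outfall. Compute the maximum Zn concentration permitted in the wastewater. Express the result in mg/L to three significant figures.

3.56 mg/L

143 L/s = 0.143 m³/s.
12.6 µg/L = 0.0126 mg/L.
Mass balance: 0.0581·11.14 = 0.143·Cₑ + 11·0.0126.
Cₑ = (0.6474 − 0.1386) / 0.143 = 3.558 mg/L.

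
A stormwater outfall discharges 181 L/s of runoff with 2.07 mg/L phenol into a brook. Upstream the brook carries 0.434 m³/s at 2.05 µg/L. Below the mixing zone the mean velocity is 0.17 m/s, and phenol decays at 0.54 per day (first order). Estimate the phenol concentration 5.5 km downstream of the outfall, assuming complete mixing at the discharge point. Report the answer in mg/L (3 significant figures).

0.499 mg/L

181 L/s = 0.181 m³/s.
2.05 µg/L = 0.00205 mg/L.
After complete mixing, C₀ = (0.181·2.07 + 0.434·0.00205) / 0.615 = 0.6107 mg/L.
Travel time t = 5500 m / 0.17 m/s = 3.235e+04 s = 0.3745 d.
C = 0.6107·exp(−0.54·0.3745) = 0.6107·0.8169 = 0.4989 mg/L.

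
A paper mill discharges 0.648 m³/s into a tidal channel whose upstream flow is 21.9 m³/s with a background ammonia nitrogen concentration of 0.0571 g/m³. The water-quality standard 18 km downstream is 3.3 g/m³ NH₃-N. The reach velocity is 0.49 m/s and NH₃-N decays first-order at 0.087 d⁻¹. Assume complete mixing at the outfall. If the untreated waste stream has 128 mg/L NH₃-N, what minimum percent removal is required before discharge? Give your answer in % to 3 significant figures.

Travel time to the compliance point: t = 1.8e+04/0.49 = 3.673e+04 s = 0.4252 d; decay factor exp(−0.087·0.4252) = 0.9637.
So the concentration just after mixing may be at most 3.3/0.9637 = 3.424 mg/L.
Mass balance: 3.424·22.55 = 0.648·Cₑ + 21.9·0.0571.
Cₑ = (77.21 − 1.25) / 0.648 = 117.2 mg/L.
Required removal = 1 − 117.2/128 = 8.418 %.

8.42 %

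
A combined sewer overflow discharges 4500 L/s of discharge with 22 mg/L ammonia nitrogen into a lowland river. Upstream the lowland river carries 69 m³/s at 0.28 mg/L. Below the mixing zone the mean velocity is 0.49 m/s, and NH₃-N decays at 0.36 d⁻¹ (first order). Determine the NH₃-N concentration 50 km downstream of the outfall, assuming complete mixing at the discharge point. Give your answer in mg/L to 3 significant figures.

1.05 mg/L

4500 L/s = 4.5 m³/s.
After complete mixing, C₀ = (4.5·22 + 69·0.28) / 73.5 = 1.61 mg/L.
Travel time t = 5e+04 m / 0.49 m/s = 1.02e+05 s = 1.181 d.
C = 1.61·exp(−0.36·1.181) = 1.61·0.6537 = 1.052 mg/L.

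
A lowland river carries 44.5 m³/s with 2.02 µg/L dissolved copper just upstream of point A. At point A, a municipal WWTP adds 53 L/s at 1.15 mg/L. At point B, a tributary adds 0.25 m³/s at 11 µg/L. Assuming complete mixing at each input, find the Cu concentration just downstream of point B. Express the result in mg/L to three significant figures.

2.02 µg/L = 0.00202 mg/L.
53 L/s = 0.053 m³/s.
After input A: C = (44.5·0.00202 + 0.053·1.15) / 44.55 = 0.003386 mg/L.
11 µg/L = 0.011 mg/L.
After input B: C = (44.55·0.003386 + 0.25·0.011) / 44.8 = 0.003428 mg/L.

0.00343 mg/L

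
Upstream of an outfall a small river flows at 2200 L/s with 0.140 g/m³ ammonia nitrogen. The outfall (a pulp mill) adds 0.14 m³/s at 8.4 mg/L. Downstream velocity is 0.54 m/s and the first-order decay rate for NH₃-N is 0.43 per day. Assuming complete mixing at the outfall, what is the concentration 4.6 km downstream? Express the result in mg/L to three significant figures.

0.608 mg/L

2200 L/s = 2.2 m³/s.
After complete mixing, C₀ = (0.14·8.4 + 2.2·0.14) / 2.34 = 0.6342 mg/L.
Travel time t = 4600 m / 0.54 m/s = 8519 s = 0.09859 d.
C = 0.6342·exp(−0.43·0.09859) = 0.6342·0.9585 = 0.6079 mg/L.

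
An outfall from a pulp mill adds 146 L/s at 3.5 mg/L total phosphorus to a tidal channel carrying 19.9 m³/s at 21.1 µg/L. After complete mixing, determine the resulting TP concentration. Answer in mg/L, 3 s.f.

146 L/s = 0.146 m³/s.
21.1 µg/L = 0.0211 mg/L.
By mass balance at complete mixing, C = (0.146·3.5 + 19.9·0.0211) / (0.146 + 19.9) = 0.9309/20.05 = 0.04644 mg/L.

0.0464 mg/L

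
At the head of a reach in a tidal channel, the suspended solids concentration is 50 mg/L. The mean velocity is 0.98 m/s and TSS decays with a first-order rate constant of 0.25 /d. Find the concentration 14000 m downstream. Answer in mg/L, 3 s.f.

Travel time t = 14000 m / 0.98 m/s = 1.4e+04/0.98 = 1.429e+04 s = 0.1653 d.
First-order decay: C = 50·exp(−0.25·0.1653) = 50·0.9595 = 47.98 mg/L.

48.0 mg/L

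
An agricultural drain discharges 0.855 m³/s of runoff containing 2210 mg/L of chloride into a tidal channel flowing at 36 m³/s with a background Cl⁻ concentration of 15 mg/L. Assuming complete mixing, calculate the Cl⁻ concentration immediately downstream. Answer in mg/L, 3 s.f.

65.9 mg/L

Conservation of mass across the mixing zone: C = (0.855·2210 + 36·15) / (0.855 + 36) = 2430/36.85 = 65.92 mg/L.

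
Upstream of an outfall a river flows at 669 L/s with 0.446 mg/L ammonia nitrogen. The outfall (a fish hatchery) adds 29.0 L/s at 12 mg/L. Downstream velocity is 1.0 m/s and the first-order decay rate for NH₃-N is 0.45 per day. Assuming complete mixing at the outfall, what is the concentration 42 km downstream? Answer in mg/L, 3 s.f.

29.0 L/s = 0.029 m³/s.
669 L/s = 0.669 m³/s.
After complete mixing, C₀ = (0.029·12 + 0.669·0.446) / 0.698 = 0.926 mg/L.
Travel time t = 4.2e+04 m / 1.0 m/s = 4.2e+04 s = 0.4861 d.
C = 0.926·exp(−0.45·0.4861) = 0.926·0.8035 = 0.7441 mg/L.

0.744 mg/L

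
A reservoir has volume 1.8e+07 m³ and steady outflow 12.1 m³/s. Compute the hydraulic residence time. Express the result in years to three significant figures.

Q = 12.1 m³/s × 3.156e+07 s/yr = 3.818e+08 m³/yr.
Hydraulic residence time τ = V/Q = 1.8e+07/3.818e+08 = 0.04714 yr.

0.0471 yr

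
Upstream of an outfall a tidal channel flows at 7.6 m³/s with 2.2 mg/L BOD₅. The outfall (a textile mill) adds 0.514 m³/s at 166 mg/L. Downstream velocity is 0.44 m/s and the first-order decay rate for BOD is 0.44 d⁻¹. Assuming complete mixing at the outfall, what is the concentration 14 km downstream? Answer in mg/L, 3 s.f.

10.7 mg/L

After complete mixing, C₀ = (0.514·166 + 7.6·2.2) / 8.114 = 12.58 mg/L.
Travel time t = 1.4e+04 m / 0.44 m/s = 3.182e+04 s = 0.3683 d.
C = 12.58·exp(−0.44·0.3683) = 12.58·0.8504 = 10.69 mg/L.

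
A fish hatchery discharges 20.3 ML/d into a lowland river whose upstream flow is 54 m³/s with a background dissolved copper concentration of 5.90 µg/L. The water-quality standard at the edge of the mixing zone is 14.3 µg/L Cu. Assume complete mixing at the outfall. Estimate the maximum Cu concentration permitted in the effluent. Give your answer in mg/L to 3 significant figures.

1.94 mg/L

20.3 ML/d = 0.235 m³/s.
5.90 µg/L = 0.0059 mg/L.
14.3 µg/L = 0.0143 mg/L.
Mass balance: 0.0143·54.23 = 0.235·Cₑ + 54·0.0059.
Cₑ = (0.7756 − 0.3186) / 0.235 = 1.945 mg/L.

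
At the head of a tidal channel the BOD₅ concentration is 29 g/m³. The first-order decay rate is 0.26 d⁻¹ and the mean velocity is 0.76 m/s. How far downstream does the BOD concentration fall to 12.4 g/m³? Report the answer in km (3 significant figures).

215 km

From C = C₀·e^(−kt), t = ln(C₀/C)/k = ln(29/12.4)/0.26 = 0.8496/0.26 = 3.268 d.
Distance = v·t = 0.76 m/s × 2.823e+05 s = 2.146e+05 m = 214.6 km.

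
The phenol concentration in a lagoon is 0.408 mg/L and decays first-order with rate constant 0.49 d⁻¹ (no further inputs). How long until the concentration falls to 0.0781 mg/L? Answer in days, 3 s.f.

3.37 d

t = ln(C₀/C)/k = ln(0.408/0.0781)/0.49 = 1.653/0.49 = 3.374 d.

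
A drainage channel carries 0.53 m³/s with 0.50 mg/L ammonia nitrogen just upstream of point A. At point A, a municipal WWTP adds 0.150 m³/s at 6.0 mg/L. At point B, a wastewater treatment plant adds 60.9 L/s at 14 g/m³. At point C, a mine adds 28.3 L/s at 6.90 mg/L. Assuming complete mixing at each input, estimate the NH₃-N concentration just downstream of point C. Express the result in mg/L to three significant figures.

After input A: C = (0.53·0.5 + 0.15·6) / 0.68 = 1.713 mg/L.
60.9 L/s = 0.0609 m³/s.
After input B: C = (0.68·1.713 + 0.0609·14) / 0.7409 = 2.723 mg/L.
28.3 L/s = 0.0283 m³/s.
After input C: C = (0.7409·2.723 + 0.0283·6.9) / 0.7692 = 2.877 mg/L.

2.88 mg/L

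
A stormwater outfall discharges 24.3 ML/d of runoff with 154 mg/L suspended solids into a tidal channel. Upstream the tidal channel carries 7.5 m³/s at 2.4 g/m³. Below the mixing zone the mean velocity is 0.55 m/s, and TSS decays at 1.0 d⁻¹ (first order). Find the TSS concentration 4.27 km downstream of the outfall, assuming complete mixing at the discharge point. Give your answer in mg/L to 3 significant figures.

24.3 ML/d = 0.2812 m³/s.
After complete mixing, C₀ = (0.2812·154 + 7.5·2.4) / 7.781 = 7.88 mg/L.
Travel time t = 4270 m / 0.55 m/s = 7764 s = 0.08986 d.
C = 7.88·exp(−1.0·0.08986) = 7.88·0.9141 = 7.202 mg/L.

7.20 mg/L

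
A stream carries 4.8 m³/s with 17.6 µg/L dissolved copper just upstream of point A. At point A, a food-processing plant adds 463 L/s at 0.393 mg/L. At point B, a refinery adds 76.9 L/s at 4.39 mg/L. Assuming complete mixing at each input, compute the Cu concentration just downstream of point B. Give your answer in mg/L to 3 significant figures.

0.113 mg/L

17.6 µg/L = 0.0176 mg/L.
463 L/s = 0.463 m³/s.
After input A: C = (4.8·0.0176 + 0.463·0.393) / 5.263 = 0.05062 mg/L.
76.9 L/s = 0.0769 m³/s.
After input B: C = (5.263·0.05062 + 0.0769·4.39) / 5.34 = 0.1131 mg/L.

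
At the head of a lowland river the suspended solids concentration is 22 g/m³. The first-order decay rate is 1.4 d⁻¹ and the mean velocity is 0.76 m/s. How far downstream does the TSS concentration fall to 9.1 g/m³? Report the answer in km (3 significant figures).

41.4 km

From C = C₀·e^(−kt), t = ln(C₀/C)/k = ln(22/9.1)/1.4 = 0.8828/1.4 = 0.6305 d.
Distance = v·t = 0.76 m/s × 5.448e+04 s = 4.14e+04 m = 41.4 km.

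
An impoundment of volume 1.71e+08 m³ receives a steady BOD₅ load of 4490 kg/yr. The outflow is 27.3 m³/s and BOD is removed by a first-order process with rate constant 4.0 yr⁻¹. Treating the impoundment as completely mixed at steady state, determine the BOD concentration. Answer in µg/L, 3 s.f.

2.91 µg/L

Outflow Q = 27.3 m³/s × 3.156e+07 s/yr = 8.615e+08 m³/yr.
Steady-state CSTR mass balance: W = Q·C + k·V·C, so C = W/(Q + kV).
Q + kV = 8.615e+08 + 4.0·1.71e+08 = 1.546e+09 m³/yr.
C = 4490/1.546e+09 = 2.905e-06 kg/m³ = 0.002905 mg/L = 2.905 µg/L.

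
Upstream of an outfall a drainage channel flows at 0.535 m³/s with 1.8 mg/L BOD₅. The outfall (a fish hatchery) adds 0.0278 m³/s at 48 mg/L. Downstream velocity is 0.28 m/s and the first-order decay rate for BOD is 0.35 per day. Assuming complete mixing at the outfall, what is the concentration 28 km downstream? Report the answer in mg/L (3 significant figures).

2.72 mg/L

After complete mixing, C₀ = (0.0278·48 + 0.535·1.8) / 0.5628 = 4.082 mg/L.
Travel time t = 2.8e+04 m / 0.28 m/s = 1e+05 s = 1.157 d.
C = 4.082·exp(−0.35·1.157) = 4.082·0.6669 = 2.722 mg/L.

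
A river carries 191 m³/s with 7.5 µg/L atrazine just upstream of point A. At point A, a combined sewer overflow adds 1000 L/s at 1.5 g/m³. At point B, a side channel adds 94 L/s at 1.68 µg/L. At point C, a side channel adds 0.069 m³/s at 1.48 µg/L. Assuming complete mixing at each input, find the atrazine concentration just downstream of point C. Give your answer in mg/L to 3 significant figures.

0.0153 mg/L

7.5 µg/L = 0.0075 mg/L.
1000 L/s = 1 m³/s.
After input A: C = (191·0.0075 + 1·1.5) / 192 = 0.01527 mg/L.
94 L/s = 0.094 m³/s.
1.68 µg/L = 0.00168 mg/L.
After input B: C = (192·0.01527 + 0.094·0.00168) / 192.1 = 0.01527 mg/L.
1.48 µg/L = 0.00148 mg/L.
After input C: C = (192.1·0.01527 + 0.069·0.00148) / 192.2 = 0.01526 mg/L.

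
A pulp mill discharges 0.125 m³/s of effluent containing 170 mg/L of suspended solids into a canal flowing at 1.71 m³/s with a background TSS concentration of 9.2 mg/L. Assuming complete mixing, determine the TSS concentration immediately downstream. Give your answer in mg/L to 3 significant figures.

20.2 mg/L

Conservation of mass across the mixing zone: C = (0.125·170 + 1.71·9.2) / (0.125 + 1.71) = 36.98/1.835 = 20.15 mg/L.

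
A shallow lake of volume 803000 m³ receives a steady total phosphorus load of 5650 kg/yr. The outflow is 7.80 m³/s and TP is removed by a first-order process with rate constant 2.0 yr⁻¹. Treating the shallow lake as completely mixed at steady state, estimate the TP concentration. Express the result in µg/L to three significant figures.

Outflow Q = 7.80 m³/s × 3.156e+07 s/yr = 2.461e+08 m³/yr.
Steady-state CSTR mass balance: W = Q·C + k·V·C, so C = W/(Q + kV).
Q + kV = 2.461e+08 + 2.0·803000 = 2.478e+08 m³/yr.
C = 5650/2.478e+08 = 2.28e-05 kg/m³ = 0.0228 mg/L = 22.8 µg/L.

22.8 µg/L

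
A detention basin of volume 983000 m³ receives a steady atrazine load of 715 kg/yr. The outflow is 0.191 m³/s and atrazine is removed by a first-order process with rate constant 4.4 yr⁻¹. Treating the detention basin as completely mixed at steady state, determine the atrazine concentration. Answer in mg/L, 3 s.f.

0.0691 mg/L

Outflow Q = 0.191 m³/s × 3.156e+07 s/yr = 6.028e+06 m³/yr.
Steady-state CSTR mass balance: W = Q·C + k·V·C, so C = W/(Q + kV).
Q + kV = 6.028e+06 + 4.4·983000 = 1.035e+07 m³/yr.
C = 715/1.035e+07 = 6.906e-05 kg/m³ = 0.06906 mg/L.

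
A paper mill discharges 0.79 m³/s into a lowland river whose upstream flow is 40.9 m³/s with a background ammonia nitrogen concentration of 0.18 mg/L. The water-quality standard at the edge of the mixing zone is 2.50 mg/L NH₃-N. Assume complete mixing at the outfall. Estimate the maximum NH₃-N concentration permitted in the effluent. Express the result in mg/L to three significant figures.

Mass balance: 2.5·41.69 = 0.79·Cₑ + 40.9·0.18.
Cₑ = (104.2 − 7.362) / 0.79 = 122.6 mg/L.

123 mg/L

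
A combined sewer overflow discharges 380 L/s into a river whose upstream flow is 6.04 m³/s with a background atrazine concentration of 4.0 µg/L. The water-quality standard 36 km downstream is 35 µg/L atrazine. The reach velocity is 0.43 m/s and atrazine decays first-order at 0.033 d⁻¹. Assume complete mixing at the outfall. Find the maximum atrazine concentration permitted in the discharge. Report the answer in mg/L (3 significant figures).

380 L/s = 0.38 m³/s.
4.0 µg/L = 0.004 mg/L.
35 µg/L = 0.035 mg/L.
Travel time to the compliance point: t = 3.6e+04/0.43 = 8.372e+04 s = 0.969 d; decay factor exp(−0.033·0.969) = 0.9685.
So the concentration just after mixing may be at most 0.035/0.9685 = 0.03614 mg/L.
Mass balance: 0.03614·6.42 = 0.38·Cₑ + 6.04·0.004.
Cₑ = (0.232 − 0.02416) / 0.38 = 0.547 mg/L.

0.547 mg/L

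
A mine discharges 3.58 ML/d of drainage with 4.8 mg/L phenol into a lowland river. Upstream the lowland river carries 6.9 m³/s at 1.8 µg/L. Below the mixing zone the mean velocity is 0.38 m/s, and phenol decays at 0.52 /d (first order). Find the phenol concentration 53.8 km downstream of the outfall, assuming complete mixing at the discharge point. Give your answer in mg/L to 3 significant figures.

0.0130 mg/L

3.58 ML/d = 0.04144 m³/s.
1.8 µg/L = 0.0018 mg/L.
After complete mixing, C₀ = (0.04144·4.8 + 6.9·0.0018) / 6.941 = 0.03044 mg/L.
Travel time t = 5.38e+04 m / 0.38 m/s = 1.416e+05 s = 1.639 d.
C = 0.03044·exp(−0.52·1.639) = 0.03044·0.4265 = 0.01298 mg/L.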